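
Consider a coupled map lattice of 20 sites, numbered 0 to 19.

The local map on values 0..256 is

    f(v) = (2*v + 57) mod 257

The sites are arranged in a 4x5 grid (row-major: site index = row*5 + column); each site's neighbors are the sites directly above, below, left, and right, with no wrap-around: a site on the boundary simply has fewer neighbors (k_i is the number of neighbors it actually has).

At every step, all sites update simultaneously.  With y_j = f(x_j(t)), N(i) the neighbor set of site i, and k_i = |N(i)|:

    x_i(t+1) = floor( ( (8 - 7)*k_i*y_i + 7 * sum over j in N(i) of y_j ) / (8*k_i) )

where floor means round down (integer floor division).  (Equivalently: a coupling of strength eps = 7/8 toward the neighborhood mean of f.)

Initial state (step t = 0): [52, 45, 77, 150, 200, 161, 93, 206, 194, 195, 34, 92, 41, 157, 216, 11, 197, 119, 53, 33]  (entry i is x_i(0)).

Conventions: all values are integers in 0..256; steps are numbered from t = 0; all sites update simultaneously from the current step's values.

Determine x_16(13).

Answer: x_16(13) = 88

Derivation:
t=0: [52, 45, 77, 150, 200, 161, 93, 206, 194, 195, 34, 92, 41, 157, 216, 11, 197, 119, 53, 33]
t=1: [137, 197, 160, 187, 151, 169, 188, 197, 158, 204, 144, 183, 149, 172, 153, 149, 128, 149, 100, 188]
t=2: [154, 132, 178, 120, 179, 115, 173, 135, 172, 120, 128, 112, 143, 88, 167, 75, 112, 57, 121, 68]
t=3: [54, 127, 70, 138, 54, 94, 59, 125, 101, 132, 83, 71, 119, 117, 152, 60, 120, 65, 179, 101]
t=4: [151, 163, 77, 115, 81, 194, 141, 96, 49, 87, 209, 129, 107, 70, 42, 137, 169, 92, 84, 114]
t=5: [150, 130, 144, 174, 141, 140, 146, 132, 174, 179, 120, 106, 164, 141, 150, 165, 126, 140, 164, 163]
t=6: [73, 89, 90, 111, 144, 77, 58, 107, 117, 116, 69, 69, 68, 120, 119, 56, 71, 99, 100, 115]
t=7: [220, 208, 108, 107, 34, 192, 164, 141, 27, 50, 192, 190, 134, 62, 34, 193, 205, 146, 94, 20]
t=8: [205, 139, 93, 75, 90, 184, 160, 80, 108, 124, 183, 151, 125, 142, 142, 195, 159, 164, 138, 174]
t=9: [133, 176, 176, 170, 141, 165, 138, 120, 123, 104, 154, 112, 122, 59, 92, 148, 137, 87, 114, 88]
t=10: [131, 104, 115, 99, 75, 89, 85, 74, 85, 108, 86, 69, 108, 100, 151, 91, 111, 71, 189, 146]
t=11: [114, 94, 140, 167, 144, 180, 169, 135, 132, 158, 223, 132, 133, 114, 44, 139, 187, 87, 107, 134]
t=12: [180, 102, 140, 84, 120, 140, 135, 84, 84, 101, 118, 144, 94, 66, 79, 193, 130, 102, 97, 78]
t=13: [56, 90, 142, 128, 104, 87, 95, 163, 168, 140, 107, 100, 141, 228, 144, 65, 88, 162, 149, 230]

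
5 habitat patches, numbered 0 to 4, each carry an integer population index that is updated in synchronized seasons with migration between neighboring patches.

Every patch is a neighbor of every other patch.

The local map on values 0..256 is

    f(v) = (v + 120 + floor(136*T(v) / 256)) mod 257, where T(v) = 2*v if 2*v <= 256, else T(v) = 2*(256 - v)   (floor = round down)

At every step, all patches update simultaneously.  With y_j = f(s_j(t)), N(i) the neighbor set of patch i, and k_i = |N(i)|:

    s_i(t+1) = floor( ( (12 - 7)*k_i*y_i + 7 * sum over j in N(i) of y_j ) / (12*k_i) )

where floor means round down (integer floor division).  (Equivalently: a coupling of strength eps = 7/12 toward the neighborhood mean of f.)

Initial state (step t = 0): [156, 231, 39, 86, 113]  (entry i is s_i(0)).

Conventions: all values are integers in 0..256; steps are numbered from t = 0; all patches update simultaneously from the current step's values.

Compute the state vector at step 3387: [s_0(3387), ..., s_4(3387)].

Answer: [85, 85, 85, 85, 85]
Key observation: The state at step 5, [119, 119, 119, 119, 119], reappears at step 15: the system is in a cycle of period 10 from step 5 on.  Therefore the state at step 3387 equals the state at step 5 + ((3387 - 5) mod 10) = 7, which is [85, 85, 85, 85, 85].

Derivation:
t=0: [156, 231, 39, 86, 113]
t=1: [118, 117, 138, 95, 110]
t=2: [99, 98, 104, 86, 94]
t=3: [62, 62, 65, 55, 59]
t=4: [245, 245, 247, 241, 243]
t=5: [119, 119, 119, 119, 119]
t=6: [108, 108, 108, 108, 108]
t=7: [85, 85, 85, 85, 85]
t=8: [38, 38, 38, 38, 38]
t=9: [198, 198, 198, 198, 198]
t=10: [122, 122, 122, 122, 122]
t=11: [114, 114, 114, 114, 114]
t=12: [98, 98, 98, 98, 98]
t=13: [65, 65, 65, 65, 65]
t=14: [254, 254, 254, 254, 254]
t=15: [119, 119, 119, 119, 119]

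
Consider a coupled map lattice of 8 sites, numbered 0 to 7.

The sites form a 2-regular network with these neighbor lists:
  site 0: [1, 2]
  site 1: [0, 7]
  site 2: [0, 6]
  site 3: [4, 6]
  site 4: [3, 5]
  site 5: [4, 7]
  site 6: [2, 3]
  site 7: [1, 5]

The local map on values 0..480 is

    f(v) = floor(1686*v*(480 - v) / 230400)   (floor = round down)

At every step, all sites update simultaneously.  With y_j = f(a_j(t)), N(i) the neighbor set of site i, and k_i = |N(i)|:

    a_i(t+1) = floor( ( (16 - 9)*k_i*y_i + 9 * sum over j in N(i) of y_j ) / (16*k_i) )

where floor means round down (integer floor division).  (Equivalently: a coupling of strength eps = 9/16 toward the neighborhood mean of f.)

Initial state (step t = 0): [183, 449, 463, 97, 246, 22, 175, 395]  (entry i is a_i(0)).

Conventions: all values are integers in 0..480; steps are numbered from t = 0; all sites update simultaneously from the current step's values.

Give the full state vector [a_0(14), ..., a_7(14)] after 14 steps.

Simulating step by step:
t=0: [183, 449, 463, 97, 246, 22, 175, 395]
t=1: [218, 224, 246, 346, 280, 219, 262, 156]
t=2: [418, 404, 418, 380, 391, 401, 396, 396]
t=3: [198, 219, 204, 261, 254, 240, 237, 234]
t=4: [411, 416, 413, 419, 419, 420, 417, 420]
t=5: [201, 194, 200, 188, 186, 184, 193, 186]
t=6: [408, 405, 408, 401, 399, 399, 405, 401]
t=7: [216, 222, 216, 229, 234, 234, 222, 229]
t=8: [417, 418, 417, 420, 420, 420, 418, 420]
t=9: [191, 188, 191, 185, 184, 184, 188, 185]
t=10: [402, 401, 402, 399, 398, 398, 401, 399]
t=11: [229, 231, 229, 235, 237, 237, 231, 235]
t=12: [420, 420, 420, 420, 421, 421, 420, 420]
t=13: [184, 184, 184, 183, 181, 181, 184, 183]
t=14: [398, 397, 398, 397, 396, 396, 397, 397]

Answer: [398, 397, 398, 397, 396, 396, 397, 397]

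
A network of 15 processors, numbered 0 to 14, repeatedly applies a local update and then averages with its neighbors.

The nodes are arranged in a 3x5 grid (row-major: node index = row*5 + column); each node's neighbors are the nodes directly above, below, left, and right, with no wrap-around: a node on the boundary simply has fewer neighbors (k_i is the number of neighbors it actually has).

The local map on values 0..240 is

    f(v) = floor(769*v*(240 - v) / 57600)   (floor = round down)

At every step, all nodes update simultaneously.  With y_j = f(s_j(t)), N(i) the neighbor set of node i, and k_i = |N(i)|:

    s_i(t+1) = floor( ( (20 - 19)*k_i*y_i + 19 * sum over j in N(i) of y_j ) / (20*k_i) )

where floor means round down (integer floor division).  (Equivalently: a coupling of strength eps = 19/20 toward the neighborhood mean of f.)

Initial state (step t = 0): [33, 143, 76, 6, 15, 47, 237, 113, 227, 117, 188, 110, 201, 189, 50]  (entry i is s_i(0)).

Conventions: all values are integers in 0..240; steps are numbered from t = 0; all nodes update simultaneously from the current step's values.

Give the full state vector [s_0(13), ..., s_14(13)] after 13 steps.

Answer: [124, 124, 124, 124, 124, 124, 124, 124, 124, 124, 124, 124, 124, 124, 124]

Derivation:
t=0: [33, 143, 76, 6, 15, 47, 237, 113, 227, 117, 188, 110, 201, 189, 50]
t=1: [149, 93, 133, 80, 102, 78, 163, 85, 127, 76, 154, 86, 166, 91, 158]
t=2: [175, 179, 176, 188, 168, 174, 174, 177, 173, 182, 172, 169, 176, 175, 173]
t=3: [149, 151, 141, 153, 136, 153, 151, 151, 142, 155, 156, 153, 152, 152, 145]
t=4: [178, 181, 178, 185, 176, 177, 178, 181, 177, 184, 176, 177, 178, 181, 176]
t=5: [145, 146, 140, 147, 136, 148, 145, 146, 139, 148, 148, 148, 144, 148, 140]
t=6: [182, 183, 182, 186, 181, 182, 182, 184, 182, 186, 181, 182, 181, 185, 181]
t=7: [139, 139, 136, 140, 134, 140, 139, 140, 135, 140, 140, 141, 137, 141, 134]
t=8: [186, 187, 186, 188, 186, 186, 186, 187, 186, 188, 186, 186, 186, 188, 186]
t=9: [133, 133, 131, 133, 130, 134, 133, 133, 130, 133, 134, 134, 132, 133, 130]
t=10: [189, 189, 189, 189, 189, 189, 189, 189, 189, 189, 189, 189, 189, 189, 189]
t=11: [128, 128, 128, 128, 128, 128, 128, 128, 128, 128, 128, 128, 128, 128, 128]
t=12: [191, 191, 191, 191, 191, 191, 191, 191, 191, 191, 191, 191, 191, 191, 191]
t=13: [124, 124, 124, 124, 124, 124, 124, 124, 124, 124, 124, 124, 124, 124, 124]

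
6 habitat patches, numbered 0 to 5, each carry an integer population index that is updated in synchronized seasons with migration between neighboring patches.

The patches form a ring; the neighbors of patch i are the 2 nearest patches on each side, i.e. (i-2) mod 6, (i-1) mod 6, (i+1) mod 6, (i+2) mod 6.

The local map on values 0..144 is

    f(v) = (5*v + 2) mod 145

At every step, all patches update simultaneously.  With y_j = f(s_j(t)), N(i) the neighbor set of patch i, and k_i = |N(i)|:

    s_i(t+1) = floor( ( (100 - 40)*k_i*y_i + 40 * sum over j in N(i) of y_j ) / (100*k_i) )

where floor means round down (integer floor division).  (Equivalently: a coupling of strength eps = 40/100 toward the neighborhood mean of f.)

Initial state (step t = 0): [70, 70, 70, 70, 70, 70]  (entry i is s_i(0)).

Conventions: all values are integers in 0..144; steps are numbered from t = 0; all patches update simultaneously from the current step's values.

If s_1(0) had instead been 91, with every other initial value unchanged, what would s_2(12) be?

Simulating step by step:
t=0: [70, 91, 70, 70, 70, 70]
t=1: [58, 38, 58, 58, 62, 58]
t=2: [8, 29, 8, 8, 14, 8]
t=3: [41, 18, 41, 41, 60, 41]
t=4: [60, 80, 60, 60, 32, 60]
t=5: [22, 72, 22, 22, 15, 22]
t=6: [104, 88, 104, 104, 91, 104]
t=7: [72, 39, 72, 72, 48, 72]
t=8: [72, 60, 72, 72, 87, 72]
t=9: [59, 36, 59, 59, 30, 59]
t=10: [10, 25, 10, 10, 7, 10]
t=11: [58, 97, 58, 58, 43, 58]
t=12: [14, 32, 14, 14, 44, 14]

Answer: s_2(12) = 14
Key observation: This trace re-runs the system from the modified initial state.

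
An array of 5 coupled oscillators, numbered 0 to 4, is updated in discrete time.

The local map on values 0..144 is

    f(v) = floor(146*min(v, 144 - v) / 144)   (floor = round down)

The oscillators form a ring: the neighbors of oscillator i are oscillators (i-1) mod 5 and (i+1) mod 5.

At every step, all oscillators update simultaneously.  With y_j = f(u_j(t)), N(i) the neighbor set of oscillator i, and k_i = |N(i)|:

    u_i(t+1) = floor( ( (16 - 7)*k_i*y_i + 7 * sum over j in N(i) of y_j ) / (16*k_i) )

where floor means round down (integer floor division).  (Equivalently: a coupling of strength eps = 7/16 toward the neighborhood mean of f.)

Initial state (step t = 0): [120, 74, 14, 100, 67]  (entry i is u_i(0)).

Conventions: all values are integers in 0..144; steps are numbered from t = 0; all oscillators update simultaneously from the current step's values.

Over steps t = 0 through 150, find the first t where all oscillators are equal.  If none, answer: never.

Answer: 9
Key observation: Synchronization is absorbing here: once all oscillators are equal they stay equal, and step 9 is the first all-equal step.

Derivation:
t=0: [120, 74, 14, 100, 67]  (not all equal)
t=1: [43, 47, 32, 42, 52]  (not all equal)
t=2: [45, 42, 37, 42, 47]  (not all equal)
t=3: [44, 41, 39, 42, 45]  (not all equal)
t=4: [43, 41, 40, 42, 44]  (not all equal)
t=5: [42, 41, 40, 42, 43]  (not all equal)
t=6: [42, 41, 40, 41, 42]  (not all equal)
t=7: [41, 41, 40, 41, 41]  (not all equal)
t=8: [41, 40, 40, 40, 41]  (not all equal)
t=9: [40, 40, 40, 40, 40]  (all equal)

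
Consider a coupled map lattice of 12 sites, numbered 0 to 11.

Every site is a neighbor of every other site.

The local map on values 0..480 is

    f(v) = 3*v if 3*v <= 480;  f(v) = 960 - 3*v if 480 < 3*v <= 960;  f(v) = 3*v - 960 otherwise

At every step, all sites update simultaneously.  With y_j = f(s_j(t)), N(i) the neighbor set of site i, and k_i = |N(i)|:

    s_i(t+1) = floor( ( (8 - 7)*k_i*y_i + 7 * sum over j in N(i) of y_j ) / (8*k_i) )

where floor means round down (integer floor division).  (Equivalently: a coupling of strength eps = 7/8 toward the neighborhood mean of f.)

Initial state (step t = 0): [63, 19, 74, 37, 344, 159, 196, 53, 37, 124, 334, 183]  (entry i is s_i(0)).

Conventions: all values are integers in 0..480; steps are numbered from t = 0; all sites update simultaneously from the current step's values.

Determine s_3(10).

Simulating step by step:
t=0: [63, 19, 74, 37, 344, 159, 196, 53, 37, 124, 334, 183]
t=1: [215, 209, 216, 211, 209, 228, 223, 213, 211, 223, 208, 225]
t=2: [312, 313, 312, 312, 313, 310, 311, 312, 312, 311, 313, 311]
t=3: [24, 24, 24, 24, 24, 24, 24, 24, 24, 24, 24, 24]
t=4: [72, 72, 72, 72, 72, 72, 72, 72, 72, 72, 72, 72]
t=5: [216, 216, 216, 216, 216, 216, 216, 216, 216, 216, 216, 216]
t=6: [312, 312, 312, 312, 312, 312, 312, 312, 312, 312, 312, 312]
t=7: [24, 24, 24, 24, 24, 24, 24, 24, 24, 24, 24, 24]
t=8: [72, 72, 72, 72, 72, 72, 72, 72, 72, 72, 72, 72]
t=9: [216, 216, 216, 216, 216, 216, 216, 216, 216, 216, 216, 216]
t=10: [312, 312, 312, 312, 312, 312, 312, 312, 312, 312, 312, 312]

Answer: s_3(10) = 312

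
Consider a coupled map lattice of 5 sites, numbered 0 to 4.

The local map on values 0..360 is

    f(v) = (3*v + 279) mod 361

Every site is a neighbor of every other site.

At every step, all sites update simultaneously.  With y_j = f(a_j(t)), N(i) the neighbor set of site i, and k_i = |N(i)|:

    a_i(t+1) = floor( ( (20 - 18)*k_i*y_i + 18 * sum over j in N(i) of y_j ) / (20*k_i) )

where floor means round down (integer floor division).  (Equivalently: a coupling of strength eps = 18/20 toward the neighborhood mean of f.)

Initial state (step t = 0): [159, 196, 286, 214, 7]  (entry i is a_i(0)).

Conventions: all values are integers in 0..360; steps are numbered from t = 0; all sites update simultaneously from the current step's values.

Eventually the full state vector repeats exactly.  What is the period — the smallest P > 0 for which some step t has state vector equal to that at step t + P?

Answer: 18
Key observation: The state at step 12, [252, 253, 252, 253, 253], reappears at step 30 — and no state repeats earlier — so the cycle the system enters has period 18.

Derivation:
t=0: [159, 196, 286, 214, 7]
t=1: [160, 146, 157, 139, 127]
t=2: [232, 192, 233, 195, 200]
t=3: [180, 195, 179, 193, 192]
t=4: [123, 117, 123, 118, 118]
t=5: [276, 278, 276, 278, 278]
t=6: [28, 27, 28, 27, 27]
t=7: [243, 198, 243, 198, 198]
t=8: [194, 211, 194, 211, 211]
t=9: [173, 167, 173, 167, 167]
t=10: [63, 66, 63, 66, 66]
t=11: [113, 111, 113, 111, 111]
t=12: [252, 253, 252, 253, 253]
t=13: [315, 314, 315, 314, 314]
t=14: [138, 139, 138, 139, 139]
t=15: [334, 333, 334, 333, 333]
t=16: [195, 196, 195, 196, 196]
t=17: [144, 143, 144, 143, 143]
t=18: [347, 348, 347, 348, 348]
t=19: [239, 238, 239, 238, 238]
t=20: [271, 272, 271, 272, 272]
t=21: [11, 10, 11, 10, 10]
t=22: [309, 310, 309, 310, 310]
t=23: [125, 124, 125, 124, 124]
t=24: [290, 291, 290, 291, 291]
t=25: [68, 67, 68, 67, 67]
t=26: [119, 120, 119, 120, 120]
t=27: [277, 276, 277, 276, 276]
t=28: [24, 25, 24, 25, 25]
t=29: [353, 352, 353, 352, 352]
t=30: [252, 253, 252, 253, 253]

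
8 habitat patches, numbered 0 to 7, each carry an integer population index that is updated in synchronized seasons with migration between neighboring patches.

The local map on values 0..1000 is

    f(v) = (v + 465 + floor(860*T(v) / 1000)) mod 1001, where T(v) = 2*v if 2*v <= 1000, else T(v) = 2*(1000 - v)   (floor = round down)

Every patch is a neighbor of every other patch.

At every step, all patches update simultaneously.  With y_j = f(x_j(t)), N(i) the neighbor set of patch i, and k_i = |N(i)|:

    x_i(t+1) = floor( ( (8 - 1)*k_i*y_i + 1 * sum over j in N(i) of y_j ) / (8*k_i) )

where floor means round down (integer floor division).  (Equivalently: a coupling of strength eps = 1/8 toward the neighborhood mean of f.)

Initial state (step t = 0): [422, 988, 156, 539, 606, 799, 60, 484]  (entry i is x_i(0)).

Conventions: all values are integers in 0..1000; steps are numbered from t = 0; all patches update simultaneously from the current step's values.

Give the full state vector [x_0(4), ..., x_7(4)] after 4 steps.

Answer: [703, 731, 647, 666, 675, 704, 699, 669]

Derivation:
t=0: [422, 988, 156, 539, 606, 799, 60, 484]
t=1: [622, 503, 860, 780, 739, 619, 637, 767]
t=2: [728, 801, 581, 631, 656, 730, 719, 638]
t=3: [663, 618, 754, 723, 707, 662, 669, 719]
t=4: [703, 731, 647, 666, 675, 704, 699, 669]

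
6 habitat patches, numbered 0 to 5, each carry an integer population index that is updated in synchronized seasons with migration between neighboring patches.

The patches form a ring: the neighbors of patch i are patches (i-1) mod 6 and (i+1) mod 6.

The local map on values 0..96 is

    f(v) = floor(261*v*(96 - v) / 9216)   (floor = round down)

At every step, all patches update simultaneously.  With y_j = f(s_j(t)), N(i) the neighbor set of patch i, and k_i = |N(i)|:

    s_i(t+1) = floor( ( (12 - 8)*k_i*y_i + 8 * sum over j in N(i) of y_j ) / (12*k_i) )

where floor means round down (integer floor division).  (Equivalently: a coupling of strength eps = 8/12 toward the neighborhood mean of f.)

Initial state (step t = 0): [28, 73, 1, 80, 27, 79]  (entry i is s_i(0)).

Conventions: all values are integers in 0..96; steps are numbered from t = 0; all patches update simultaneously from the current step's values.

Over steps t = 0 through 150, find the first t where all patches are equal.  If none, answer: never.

Simulating step by step:
t=0: [28, 73, 1, 80, 27, 79]  (not all equal)
t=1: [46, 34, 28, 30, 42, 47]  (not all equal)
t=2: [63, 59, 56, 57, 61, 64]  (not all equal)
t=3: [59, 60, 62, 61, 60, 58]  (not all equal)
t=4: [61, 60, 60, 60, 61, 61]  (not all equal)
t=5: [60, 60, 61, 60, 60, 60]  (not all equal)
t=6: [61, 60, 60, 60, 61, 61]  (not all equal)

Answer: never
Key observation: The state at step 4 reappears at step 6 — the system is in a cycle of period 2 from step 4 on.  No step 0..6 is synchronized, and the cycle repeats forever, so no step up to 150 (or ever) has all patches equal.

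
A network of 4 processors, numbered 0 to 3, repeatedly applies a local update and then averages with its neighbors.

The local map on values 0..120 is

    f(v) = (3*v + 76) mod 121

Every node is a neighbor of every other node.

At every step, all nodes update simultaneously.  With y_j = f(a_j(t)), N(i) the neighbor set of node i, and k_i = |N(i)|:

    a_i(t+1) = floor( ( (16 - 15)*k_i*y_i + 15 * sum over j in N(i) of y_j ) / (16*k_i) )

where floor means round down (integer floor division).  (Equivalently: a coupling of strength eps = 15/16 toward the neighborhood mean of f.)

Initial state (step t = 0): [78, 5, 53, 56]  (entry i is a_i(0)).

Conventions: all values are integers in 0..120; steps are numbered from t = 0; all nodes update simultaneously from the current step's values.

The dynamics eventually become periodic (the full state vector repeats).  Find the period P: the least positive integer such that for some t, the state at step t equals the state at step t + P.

Simulating step by step:
t=0: [78, 5, 53, 56]
t=1: [68, 63, 57, 85]
t=2: [38, 42, 47, 26]
t=3: [69, 66, 63, 78]
t=4: [41, 43, 45, 34]
t=5: [77, 75, 74, 82]
t=6: [65, 66, 67, 61]
t=7: [28, 27, 26, 31]
t=8: [39, 39, 40, 36]
t=9: [70, 70, 69, 72]
t=10: [44, 44, 45, 43]
t=11: [87, 87, 86, 87]
t=12: [94, 94, 94, 94]
t=13: [116, 116, 116, 116]
t=14: [61, 61, 61, 61]
t=15: [17, 17, 17, 17]
t=16: [6, 6, 6, 6]
t=17: [94, 94, 94, 94]

Answer: 5
Key observation: The state at step 12, [94, 94, 94, 94], reappears at step 17 — and no state repeats earlier — so the cycle the system enters has period 5.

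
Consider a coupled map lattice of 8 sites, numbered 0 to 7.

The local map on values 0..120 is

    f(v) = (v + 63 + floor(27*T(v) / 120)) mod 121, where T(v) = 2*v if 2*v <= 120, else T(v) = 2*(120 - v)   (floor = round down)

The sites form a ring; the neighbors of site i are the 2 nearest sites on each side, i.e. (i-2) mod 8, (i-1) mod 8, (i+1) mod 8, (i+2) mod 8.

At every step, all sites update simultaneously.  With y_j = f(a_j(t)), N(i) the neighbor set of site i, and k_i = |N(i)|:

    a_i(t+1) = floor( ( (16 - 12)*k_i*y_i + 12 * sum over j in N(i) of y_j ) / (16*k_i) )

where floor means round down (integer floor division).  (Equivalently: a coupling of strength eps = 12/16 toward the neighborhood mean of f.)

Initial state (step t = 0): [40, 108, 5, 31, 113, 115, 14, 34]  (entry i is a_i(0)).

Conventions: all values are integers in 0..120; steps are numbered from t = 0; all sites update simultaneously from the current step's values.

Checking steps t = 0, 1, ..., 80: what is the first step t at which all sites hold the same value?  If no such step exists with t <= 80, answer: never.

Answer: 5
Key observation: Synchronization is absorbing here: once all sites are equal they stay equal, and step 5 is the first all-equal step.

Derivation:
t=0: [40, 108, 5, 31, 113, 115, 14, 34]  (not all equal)
t=1: [60, 67, 58, 72, 74, 82, 63, 64]  (not all equal)
t=2: [29, 30, 31, 34, 33, 35, 33, 32]  (not all equal)
t=3: [107, 107, 107, 109, 110, 110, 109, 108]  (not all equal)
t=4: [54, 54, 54, 55, 55, 55, 55, 54]  (not all equal)
t=5: [20, 20, 20, 20, 20, 20, 20, 20]  (all equal)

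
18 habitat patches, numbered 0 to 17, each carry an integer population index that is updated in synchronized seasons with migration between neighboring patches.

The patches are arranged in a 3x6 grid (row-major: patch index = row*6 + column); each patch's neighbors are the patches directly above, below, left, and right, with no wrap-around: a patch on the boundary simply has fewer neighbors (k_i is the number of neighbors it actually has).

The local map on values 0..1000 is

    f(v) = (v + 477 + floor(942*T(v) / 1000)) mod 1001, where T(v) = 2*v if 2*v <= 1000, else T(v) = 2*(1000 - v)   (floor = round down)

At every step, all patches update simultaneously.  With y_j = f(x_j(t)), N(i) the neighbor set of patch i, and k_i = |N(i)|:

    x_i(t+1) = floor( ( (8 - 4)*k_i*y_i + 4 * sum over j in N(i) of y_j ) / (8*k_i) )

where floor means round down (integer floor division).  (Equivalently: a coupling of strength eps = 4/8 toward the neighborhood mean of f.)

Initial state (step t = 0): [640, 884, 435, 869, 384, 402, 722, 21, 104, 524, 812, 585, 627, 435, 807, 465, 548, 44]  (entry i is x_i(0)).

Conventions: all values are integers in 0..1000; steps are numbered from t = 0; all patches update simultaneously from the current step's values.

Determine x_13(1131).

Answer: x_13(1131) = 719
Key observation: The state at step 17, [719, 719, 719, 719, 720, 720, 719, 719, 719, 720, 720, 721, 719, 719, 719, 720, 720, 721], reappears at step 19: the system is in a cycle of period 2 from step 17 on.  Therefore the state at step 1131 equals the state at step 17 + ((1131 - 17) mod 2) = 17, which is [719, 719, 719, 719, 720, 720, 719, 719, 719, 720, 720, 721, 719, 719, 719, 720, 720, 721].

Derivation:
t=0: [640, 884, 435, 869, 384, 402, 722, 21, 104, 524, 812, 585, 627, 435, 807, 465, 548, 44]
t=1: [721, 632, 689, 663, 602, 673, 716, 619, 739, 801, 720, 734, 765, 696, 710, 811, 781, 730]
t=2: [743, 781, 755, 757, 790, 767, 733, 778, 721, 681, 718, 722, 709, 743, 714, 663, 681, 702]
t=3: [696, 679, 692, 696, 679, 686, 707, 686, 717, 742, 724, 718, 720, 707, 730, 760, 751, 739]
t=4: [745, 753, 745, 740, 748, 747, 737, 745, 727, 711, 720, 725, 729, 732, 715, 696, 700, 708]
t=5: [701, 697, 703, 707, 703, 703, 706, 704, 716, 726, 722, 718, 712, 713, 725, 738, 737, 732]
t=6: [739, 740, 736, 733, 734, 734, 735, 735, 727, 720, 721, 724, 731, 728, 720, 711, 710, 714]
t=7: [706, 706, 710, 713, 713, 713, 709, 711, 716, 721, 721, 719, 713, 715, 722, 728, 729, 726]
t=8: [734, 733, 731, 728, 727, 727, 732, 730, 726, 722, 722, 723, 729, 727, 722, 717, 716, 718]
t=9: [711, 712, 714, 716, 717, 717, 712, 714, 717, 720, 721, 720, 714, 716, 720, 724, 725, 724]
t=10: [730, 729, 727, 726, 725, 725, 729, 728, 725, 723, 722, 722, 728, 726, 723, 720, 719, 720]
t=11: [714, 715, 717, 718, 719, 719, 715, 716, 718, 720, 721, 721, 716, 717, 720, 722, 723, 722]
t=12: [727, 727, 725, 724, 723, 723, 727, 726, 724, 723, 722, 722, 726, 725, 723, 721, 720, 721]
t=13: [717, 717, 718, 719, 720, 720, 717, 718, 719, 720, 721, 721, 718, 718, 720, 721, 722, 722]
t=14: [726, 725, 724, 723, 723, 722, 725, 725, 724, 723, 722, 722, 725, 724, 723, 722, 721, 721]
t=15: [718, 718, 719, 719, 720, 720, 718, 719, 719, 720, 720, 721, 719, 719, 719, 720, 721, 721]
t=16: [725, 724, 724, 723, 723, 722, 724, 724, 723, 723, 722, 722, 724, 724, 723, 723, 722, 722]
t=17: [719, 719, 719, 719, 720, 720, 719, 719, 719, 720, 720, 721, 719, 719, 719, 720, 720, 721]
t=18: [724, 724, 724, 723, 723, 722, 724, 724, 723, 723, 722, 722, 724, 724, 723, 723, 722, 722]
t=19: [719, 719, 719, 719, 720, 720, 719, 719, 719, 720, 720, 721, 719, 719, 719, 720, 720, 721]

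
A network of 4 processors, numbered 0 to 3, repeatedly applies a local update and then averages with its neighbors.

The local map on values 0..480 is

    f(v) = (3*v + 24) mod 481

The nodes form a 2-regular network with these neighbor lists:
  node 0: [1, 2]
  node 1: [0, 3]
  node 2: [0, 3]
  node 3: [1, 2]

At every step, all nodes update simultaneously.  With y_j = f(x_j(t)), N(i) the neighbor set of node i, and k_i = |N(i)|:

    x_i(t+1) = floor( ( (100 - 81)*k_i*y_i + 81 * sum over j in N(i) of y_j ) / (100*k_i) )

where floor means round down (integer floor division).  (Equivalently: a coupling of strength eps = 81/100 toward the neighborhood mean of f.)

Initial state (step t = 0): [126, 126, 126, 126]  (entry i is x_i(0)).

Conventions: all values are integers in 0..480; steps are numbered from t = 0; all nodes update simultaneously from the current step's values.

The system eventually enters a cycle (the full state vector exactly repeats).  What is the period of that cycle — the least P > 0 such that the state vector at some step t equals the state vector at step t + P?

Simulating step by step:
t=0: [126, 126, 126, 126]
t=1: [402, 402, 402, 402]
t=2: [268, 268, 268, 268]
t=3: [347, 347, 347, 347]
t=4: [103, 103, 103, 103]
t=5: [333, 333, 333, 333]
t=6: [61, 61, 61, 61]
t=7: [207, 207, 207, 207]
t=8: [164, 164, 164, 164]
t=9: [35, 35, 35, 35]
t=10: [129, 129, 129, 129]
t=11: [411, 411, 411, 411]
t=12: [295, 295, 295, 295]
t=13: [428, 428, 428, 428]
t=14: [346, 346, 346, 346]
t=15: [100, 100, 100, 100]
t=16: [324, 324, 324, 324]
t=17: [34, 34, 34, 34]
t=18: [126, 126, 126, 126]

Answer: 18
Key observation: The state at step 0, [126, 126, 126, 126], reappears at step 18 — and no state repeats earlier — so the cycle the system enters has period 18.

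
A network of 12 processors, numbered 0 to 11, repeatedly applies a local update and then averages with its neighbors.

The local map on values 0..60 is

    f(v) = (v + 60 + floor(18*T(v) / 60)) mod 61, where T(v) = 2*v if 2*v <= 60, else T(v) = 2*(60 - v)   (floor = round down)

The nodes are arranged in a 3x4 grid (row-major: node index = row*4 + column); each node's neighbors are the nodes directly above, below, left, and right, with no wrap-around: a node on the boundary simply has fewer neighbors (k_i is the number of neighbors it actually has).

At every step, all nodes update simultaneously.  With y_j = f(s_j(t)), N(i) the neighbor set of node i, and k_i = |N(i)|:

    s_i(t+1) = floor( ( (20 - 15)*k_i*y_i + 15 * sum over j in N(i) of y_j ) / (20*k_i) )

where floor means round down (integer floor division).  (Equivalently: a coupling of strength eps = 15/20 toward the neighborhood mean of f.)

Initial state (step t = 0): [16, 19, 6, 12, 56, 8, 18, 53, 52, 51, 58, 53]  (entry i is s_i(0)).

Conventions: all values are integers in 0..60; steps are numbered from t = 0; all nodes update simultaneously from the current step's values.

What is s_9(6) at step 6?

Simulating step by step:
t=0: [16, 19, 6, 12, 56, 8, 18, 53, 52, 51, 58, 53]
t=1: [38, 18, 20, 28, 36, 34, 31, 39, 55, 44, 49, 56]
t=2: [41, 39, 37, 41, 51, 44, 46, 49, 52, 52, 52, 53]
t=3: [52, 50, 50, 51, 53, 52, 52, 53, 55, 54, 54, 54]
t=4: [55, 55, 55, 55, 55, 55, 55, 55, 56, 56, 55, 56]
t=5: [57, 57, 57, 57, 57, 57, 57, 57, 57, 57, 57, 57]
t=6: [57, 57, 57, 57, 57, 57, 57, 57, 57, 57, 57, 57]

Answer: s_9(6) = 57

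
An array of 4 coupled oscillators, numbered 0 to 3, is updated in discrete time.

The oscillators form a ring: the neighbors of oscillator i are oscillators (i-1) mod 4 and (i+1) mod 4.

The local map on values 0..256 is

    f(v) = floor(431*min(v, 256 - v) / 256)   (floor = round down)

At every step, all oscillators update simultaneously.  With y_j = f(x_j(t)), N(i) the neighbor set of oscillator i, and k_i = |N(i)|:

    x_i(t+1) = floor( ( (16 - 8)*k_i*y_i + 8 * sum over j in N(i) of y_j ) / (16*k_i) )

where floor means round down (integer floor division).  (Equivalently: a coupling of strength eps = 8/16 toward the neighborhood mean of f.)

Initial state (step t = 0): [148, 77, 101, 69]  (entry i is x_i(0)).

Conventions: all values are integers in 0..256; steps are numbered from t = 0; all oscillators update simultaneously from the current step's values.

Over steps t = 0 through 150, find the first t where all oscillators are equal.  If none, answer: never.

Answer: 16
Key observation: Synchronization is absorbing here: once all oscillators are equal they stay equal, and step 16 is the first all-equal step.

Derivation:
t=0: [148, 77, 101, 69]  (not all equal)
t=1: [151, 152, 146, 145]  (not all equal)
t=2: [178, 177, 182, 183]  (not all equal)
t=3: [129, 130, 125, 124]  (not all equal)
t=4: [211, 211, 210, 209]  (not all equal)
t=5: [76, 75, 77, 77]  (not all equal)
t=6: [127, 127, 128, 128]  (not all equal)
t=7: [213, 213, 214, 214]  (not all equal)
t=8: [71, 71, 70, 70]  (not all equal)
t=9: [118, 118, 117, 117]  (not all equal)
t=10: [197, 197, 196, 196]  (not all equal)
t=11: [99, 99, 100, 100]  (not all equal)
t=12: [166, 166, 167, 167]  (not all equal)
t=13: [150, 150, 149, 149]  (not all equal)
t=14: [178, 178, 179, 179]  (not all equal)
t=15: [130, 130, 129, 129]  (not all equal)
t=16: [212, 212, 212, 212]  (all equal)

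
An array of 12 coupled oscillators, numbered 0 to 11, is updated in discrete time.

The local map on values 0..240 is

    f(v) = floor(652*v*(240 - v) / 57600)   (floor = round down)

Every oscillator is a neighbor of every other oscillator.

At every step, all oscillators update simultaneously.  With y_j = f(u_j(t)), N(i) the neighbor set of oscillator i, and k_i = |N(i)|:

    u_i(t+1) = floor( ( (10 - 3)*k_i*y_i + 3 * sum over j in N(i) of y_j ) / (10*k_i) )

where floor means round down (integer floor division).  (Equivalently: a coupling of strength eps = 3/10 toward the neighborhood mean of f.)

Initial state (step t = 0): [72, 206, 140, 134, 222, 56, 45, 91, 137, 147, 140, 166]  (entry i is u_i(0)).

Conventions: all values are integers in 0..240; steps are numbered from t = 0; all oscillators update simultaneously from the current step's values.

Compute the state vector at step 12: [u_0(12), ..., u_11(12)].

Answer: [152, 152, 152, 152, 152, 152, 152, 152, 152, 152, 152, 152]

Derivation:
t=0: [72, 206, 140, 134, 222, 56, 45, 91, 137, 147, 140, 166]
t=1: [133, 95, 148, 150, 72, 120, 109, 145, 149, 146, 148, 135]
t=2: [159, 154, 154, 152, 142, 160, 159, 154, 153, 154, 154, 158]
t=3: [146, 148, 148, 150, 154, 145, 146, 148, 149, 148, 148, 146]
t=4: [154, 153, 153, 152, 150, 154, 154, 153, 153, 153, 153, 154]
t=5: [149, 149, 149, 150, 151, 149, 149, 149, 149, 149, 149, 149]
t=6: [152, 152, 152, 152, 152, 152, 152, 152, 152, 152, 152, 152]
t=7: [151, 151, 151, 151, 151, 151, 151, 151, 151, 151, 151, 151]
t=8: [152, 152, 152, 152, 152, 152, 152, 152, 152, 152, 152, 152]
t=9: [151, 151, 151, 151, 151, 151, 151, 151, 151, 151, 151, 151]
t=10: [152, 152, 152, 152, 152, 152, 152, 152, 152, 152, 152, 152]
t=11: [151, 151, 151, 151, 151, 151, 151, 151, 151, 151, 151, 151]
t=12: [152, 152, 152, 152, 152, 152, 152, 152, 152, 152, 152, 152]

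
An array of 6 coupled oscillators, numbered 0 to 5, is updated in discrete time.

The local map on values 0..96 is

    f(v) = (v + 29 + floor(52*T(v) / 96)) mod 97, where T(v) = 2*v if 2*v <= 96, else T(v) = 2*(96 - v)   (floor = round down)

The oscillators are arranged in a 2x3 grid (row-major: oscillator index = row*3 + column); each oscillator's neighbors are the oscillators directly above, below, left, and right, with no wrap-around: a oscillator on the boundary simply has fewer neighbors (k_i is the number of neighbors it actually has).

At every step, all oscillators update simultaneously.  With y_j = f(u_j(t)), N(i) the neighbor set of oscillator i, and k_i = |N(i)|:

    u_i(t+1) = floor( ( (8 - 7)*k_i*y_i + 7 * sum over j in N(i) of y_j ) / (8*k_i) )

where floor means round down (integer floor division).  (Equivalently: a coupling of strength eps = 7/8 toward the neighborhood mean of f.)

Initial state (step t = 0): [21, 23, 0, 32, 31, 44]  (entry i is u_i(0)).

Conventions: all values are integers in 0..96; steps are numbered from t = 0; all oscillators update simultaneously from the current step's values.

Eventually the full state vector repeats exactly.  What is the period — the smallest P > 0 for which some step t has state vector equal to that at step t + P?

Answer: 2
Key observation: The state at step 4, [28, 28, 28, 28, 28, 28], reappears at step 6 — and no state repeats earlier — so the cycle the system enters has period 2.

Derivation:
t=0: [21, 23, 0, 32, 31, 44]
t=1: [83, 66, 46, 84, 68, 56]
t=2: [29, 28, 30, 29, 30, 28]
t=3: [88, 89, 87, 89, 88, 90]
t=4: [28, 28, 28, 28, 28, 28]
t=5: [87, 87, 87, 87, 87, 87]
t=6: [28, 28, 28, 28, 28, 28]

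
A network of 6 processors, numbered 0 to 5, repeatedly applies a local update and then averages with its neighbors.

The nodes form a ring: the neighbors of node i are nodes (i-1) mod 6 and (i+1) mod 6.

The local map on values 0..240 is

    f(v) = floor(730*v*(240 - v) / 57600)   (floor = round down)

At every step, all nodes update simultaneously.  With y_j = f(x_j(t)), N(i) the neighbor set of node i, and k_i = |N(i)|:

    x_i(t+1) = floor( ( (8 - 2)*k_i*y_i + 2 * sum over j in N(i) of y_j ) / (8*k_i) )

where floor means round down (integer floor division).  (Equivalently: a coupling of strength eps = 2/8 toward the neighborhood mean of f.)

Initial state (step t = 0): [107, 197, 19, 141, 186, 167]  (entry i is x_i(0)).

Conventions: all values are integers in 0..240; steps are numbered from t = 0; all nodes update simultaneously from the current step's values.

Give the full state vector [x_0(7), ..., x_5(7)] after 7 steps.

Simulating step by step:
t=0: [107, 197, 19, 141, 186, 167]
t=1: [167, 109, 75, 154, 136, 153]
t=2: [159, 173, 160, 167, 176, 167]
t=3: [159, 150, 159, 153, 145, 153]
t=4: [164, 169, 164, 168, 172, 168]
t=5: [155, 153, 155, 152, 149, 152]
t=6: [166, 167, 166, 168, 170, 168]
t=7: [154, 154, 154, 152, 150, 152]

Answer: [154, 154, 154, 152, 150, 152]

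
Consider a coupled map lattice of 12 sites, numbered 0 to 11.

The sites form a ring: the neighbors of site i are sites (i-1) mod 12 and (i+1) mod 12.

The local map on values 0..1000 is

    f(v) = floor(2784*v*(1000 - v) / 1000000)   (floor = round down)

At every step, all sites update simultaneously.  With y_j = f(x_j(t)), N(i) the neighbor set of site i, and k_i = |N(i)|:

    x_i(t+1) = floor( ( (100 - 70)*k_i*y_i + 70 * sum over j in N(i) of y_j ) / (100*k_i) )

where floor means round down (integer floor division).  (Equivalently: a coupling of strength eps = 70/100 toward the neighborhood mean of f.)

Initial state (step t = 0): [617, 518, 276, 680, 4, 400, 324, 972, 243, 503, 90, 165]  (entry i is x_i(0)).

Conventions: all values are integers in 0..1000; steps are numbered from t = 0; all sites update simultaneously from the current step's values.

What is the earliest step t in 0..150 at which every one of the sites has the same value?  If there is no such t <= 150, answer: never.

Simulating step by step:
t=0: [617, 518, 276, 680, 4, 400, 324, 972, 243, 503, 90, 165]  (not all equal)
t=1: [574, 633, 621, 379, 448, 417, 442, 414, 423, 467, 445, 424]  (not all equal)
t=2: [667, 661, 651, 666, 672, 683, 678, 680, 682, 685, 685, 682]  (not all equal)
t=3: [614, 624, 624, 621, 611, 607, 604, 605, 602, 601, 601, 607]  (not all equal)
t=4: [658, 655, 653, 656, 659, 663, 664, 665, 666, 667, 665, 663]  (not all equal)
t=5: [625, 628, 628, 627, 625, 622, 621, 620, 619, 619, 620, 622]  (not all equal)
t=6: [652, 650, 650, 651, 652, 653, 654, 655, 655, 655, 655, 653]  (not all equal)
t=7: [631, 632, 632, 632, 631, 630, 629, 629, 629, 629, 629, 630]  (not all equal)
t=8: [647, 647, 647, 647, 647, 648, 648, 649, 649, 649, 648, 648]  (not all equal)
t=9: [635, 635, 635, 635, 635, 635, 634, 634, 634, 634, 634, 635]  (not all equal)
t=10: [645, 645, 645, 645, 645, 645, 645, 646, 646, 646, 645, 645]  (not all equal)
t=11: [637, 637, 637, 637, 637, 637, 636, 636, 636, 636, 636, 637]  (not all equal)
t=12: [643, 643, 643, 643, 643, 643, 643, 644, 644, 644, 643, 643]  (not all equal)
t=13: [639, 639, 639, 639, 639, 639, 638, 638, 638, 638, 638, 639]  (not all equal)
t=14: [642, 642, 642, 642, 642, 642, 642, 642, 642, 642, 642, 642]  (all equal)

Answer: 14
Key observation: Synchronization is absorbing here: once all sites are equal they stay equal, and step 14 is the first all-equal step.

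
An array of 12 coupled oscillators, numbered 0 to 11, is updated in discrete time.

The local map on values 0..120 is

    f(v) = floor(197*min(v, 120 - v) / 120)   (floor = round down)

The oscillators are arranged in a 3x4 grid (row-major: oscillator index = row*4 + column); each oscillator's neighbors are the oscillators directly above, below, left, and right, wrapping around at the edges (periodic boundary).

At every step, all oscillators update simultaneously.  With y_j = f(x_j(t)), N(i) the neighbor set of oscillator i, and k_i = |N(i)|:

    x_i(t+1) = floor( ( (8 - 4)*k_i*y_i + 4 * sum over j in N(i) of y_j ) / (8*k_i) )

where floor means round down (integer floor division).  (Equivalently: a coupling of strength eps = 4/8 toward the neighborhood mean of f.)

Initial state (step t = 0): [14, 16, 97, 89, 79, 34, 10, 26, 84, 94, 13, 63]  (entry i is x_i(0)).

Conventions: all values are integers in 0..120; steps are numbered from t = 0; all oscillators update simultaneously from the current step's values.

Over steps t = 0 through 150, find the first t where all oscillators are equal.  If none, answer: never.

Answer: 33
Key observation: Synchronization is absorbing here: once all oscillators are equal they stay equal, and step 33 is the first all-equal step.

Derivation:
t=0: [14, 16, 97, 89, 79, 34, 10, 26, 84, 94, 13, 63]  (not all equal)
t=1: [36, 32, 32, 49, 55, 46, 27, 49, 57, 41, 34, 68]  (not all equal)
t=2: [68, 57, 54, 74, 83, 69, 54, 77, 84, 67, 58, 81]  (not all equal)
t=3: [78, 89, 87, 75, 67, 82, 86, 70, 66, 84, 88, 69]  (not all equal)
t=4: [71, 55, 55, 72, 81, 62, 58, 78, 81, 61, 57, 78]  (not all equal)
t=5: [77, 90, 89, 77, 70, 90, 90, 72, 70, 90, 90, 71]  (not all equal)
t=6: [70, 51, 52, 69, 75, 53, 52, 74, 76, 53, 53, 74]  (not all equal)
t=7: [79, 84, 84, 81, 76, 84, 84, 77, 75, 84, 85, 77]  (not all equal)
t=8: [67, 60, 59, 65, 69, 60, 60, 68, 70, 60, 59, 68]  (not all equal)
t=9: [87, 96, 95, 89, 85, 96, 95, 87, 85, 95, 95, 86]  (not all equal)
t=10: [52, 41, 41, 50, 54, 41, 42, 52, 54, 42, 42, 52]  (not all equal)
t=11: [83, 69, 69, 81, 84, 69, 69, 82, 84, 70, 70, 82]  (not all equal)
t=12: [63, 80, 80, 65, 62, 79, 80, 64, 62, 79, 79, 64]  (not all equal)
t=13: [89, 69, 68, 87, 90, 70, 68, 88, 90, 70, 69, 88]  (not all equal)
t=14: [54, 78, 80, 56, 53, 78, 80, 56, 53, 78, 79, 55]  (not all equal)
t=15: [85, 70, 68, 87, 85, 70, 68, 87, 85, 70, 69, 87]  (not all equal)
t=16: [59, 79, 80, 58, 59, 79, 80, 58, 59, 79, 79, 58]  (not all equal)
t=17: [92, 70, 69, 91, 92, 70, 69, 91, 92, 70, 70, 91]  (not all equal)
t=18: [49, 77, 78, 51, 49, 77, 78, 51, 49, 77, 77, 51]  (not all equal)
t=19: [79, 71, 70, 80, 79, 71, 70, 80, 79, 71, 71, 81]  (not all equal)
t=20: [68, 78, 79, 67, 68, 78, 79, 67, 68, 78, 78, 66]  (not all equal)
t=21: [83, 70, 69, 84, 83, 70, 69, 84, 83, 70, 70, 84]  (not all equal)
t=22: [62, 79, 79, 62, 62, 79, 79, 62, 62, 79, 79, 62]  (not all equal)
t=23: [91, 70, 70, 91, 91, 70, 70, 91, 91, 70, 70, 91]  (not all equal)
t=24: [51, 77, 77, 51, 51, 77, 77, 51, 51, 77, 77, 51]  (not all equal)
t=25: [81, 71, 71, 81, 81, 71, 71, 81, 81, 71, 71, 81]  (not all equal)
t=26: [66, 78, 78, 66, 66, 78, 78, 66, 66, 78, 78, 66]  (not all equal)
t=27: [85, 70, 70, 85, 85, 70, 70, 85, 85, 70, 70, 85]  (not all equal)
t=28: [60, 78, 78, 60, 60, 78, 78, 60, 60, 78, 78, 60]  (not all equal)
t=29: [94, 71, 71, 94, 94, 71, 71, 94, 94, 71, 71, 94]  (not all equal)
t=30: [46, 75, 75, 46, 46, 75, 75, 46, 46, 75, 75, 46]  (not all equal)
t=31: [74, 73, 73, 74, 74, 73, 73, 74, 74, 73, 73, 74]  (not all equal)
t=32: [75, 76, 76, 75, 75, 76, 76, 75, 75, 76, 76, 75]  (not all equal)
t=33: [72, 72, 72, 72, 72, 72, 72, 72, 72, 72, 72, 72]  (all equal)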